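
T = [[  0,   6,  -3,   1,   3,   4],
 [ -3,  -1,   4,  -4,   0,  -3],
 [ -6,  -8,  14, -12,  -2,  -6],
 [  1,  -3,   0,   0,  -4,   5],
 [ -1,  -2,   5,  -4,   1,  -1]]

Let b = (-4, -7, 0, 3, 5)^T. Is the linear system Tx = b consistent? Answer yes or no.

Row reduce the augmented matrix [T | b].
Swap R1 ↔ R2
R3 ← R3 − (2)·R1: [0, -6, 6, -4, -2, 0, 14]
R4 ← R4 + (1/3)·R1: [0, -10/3, 4/3, -4/3, -4, 4, 2/3]
R5 ← R5 − (1/3)·R1: [0, -5/3, 11/3, -8/3, 1, 0, 22/3]
R3 ← R3 + R2: [0, 0, 3, -3, 1, 4, 10]
R4 ← R4 + (5/9)·R2: [0, 0, -1/3, -7/9, -7/3, 56/9, -14/9]
R5 ← R5 + (5/18)·R2: [0, 0, 17/6, -43/18, 11/6, 10/9, 56/9]
R4 ← R4 + (1/9)·R3: [0, 0, 0, -10/9, -20/9, 20/3, -4/9]
R5 ← R5 − (17/18)·R3: [0, 0, 0, 4/9, 8/9, -8/3, -29/9]
R5 ← R5 + (2/5)·R4: [0, 0, 0, 0, 0, 0, -17/5]
The echelon form has 5 nonzero rows; the last pivot sits in the augmented column, so rank(T) = 4 but rank([T|b]) = 5.
Since the ranks differ, the system is inconsistent.

no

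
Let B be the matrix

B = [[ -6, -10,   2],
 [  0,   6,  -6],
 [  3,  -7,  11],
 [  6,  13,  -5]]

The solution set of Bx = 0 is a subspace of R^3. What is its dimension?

1

Row reduce to echelon form.
R3 ← R3 + (1/2)·R1: [0, -12, 12]
R4 ← R4 + R1: [0, 3, -3]
R3 ← R3 + (2)·R2: [0, 0, 0]
R4 ← R4 − (1/2)·R2: [0, 0, 0]
2 nonzero rows, so rank(B) = 2.
B has 3 columns; by rank–nullity, nullity = 3 − 2 = 1.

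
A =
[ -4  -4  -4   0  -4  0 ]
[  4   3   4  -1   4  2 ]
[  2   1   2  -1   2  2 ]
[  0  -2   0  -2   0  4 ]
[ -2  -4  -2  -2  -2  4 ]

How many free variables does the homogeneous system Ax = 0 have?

Row reduce to echelon form.
R2 ← R2 + R1: [0, -1, 0, -1, 0, 2]
R3 ← R3 + (1/2)·R1: [0, -1, 0, -1, 0, 2]
R5 ← R5 − (1/2)·R1: [0, -2, 0, -2, 0, 4]
R3 ← R3 − R2: [0, 0, 0, 0, 0, 0]
R4 ← R4 − (2)·R2: [0, 0, 0, 0, 0, 0]
R5 ← R5 − (2)·R2: [0, 0, 0, 0, 0, 0]
2 nonzero rows, so rank(A) = 2.
A has 6 columns; by rank–nullity, nullity = 6 − 2 = 4.

4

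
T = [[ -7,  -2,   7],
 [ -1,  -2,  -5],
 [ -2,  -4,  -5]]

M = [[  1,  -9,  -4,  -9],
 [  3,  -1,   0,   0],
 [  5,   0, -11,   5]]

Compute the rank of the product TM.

First compute TM:
[[ 22,  65, -49,  98],
 [-32,  11,  59, -16],
 [-39,  22,  63,  -7]]
Now row reduce the product.
R2 ← R2 + (16/11)·R1: [0, 1161/11, -135/11, 1392/11]
R3 ← R3 + (39/22)·R1: [0, 3019/22, -525/22, 1834/11]
R3 ← R3 − (3019/2322)·R2: [0, 0, -340/43, 850/387]
3 nonzero rows, so rank(TM) = 3.

3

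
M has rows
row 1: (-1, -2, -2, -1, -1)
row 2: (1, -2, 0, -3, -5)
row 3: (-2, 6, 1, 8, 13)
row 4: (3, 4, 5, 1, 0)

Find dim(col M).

Row reduce to echelon form.
R2 ← R2 + R1: [0, -4, -2, -4, -6]
R3 ← R3 − (2)·R1: [0, 10, 5, 10, 15]
R4 ← R4 + (3)·R1: [0, -2, -1, -2, -3]
R3 ← R3 + (5/2)·R2: [0, 0, 0, 0, 0]
R4 ← R4 − (1/2)·R2: [0, 0, 0, 0, 0]
Echelon form has 2 nonzero rows, so rank(M) = 2.
The column space has dimension equal to the rank: 2.

2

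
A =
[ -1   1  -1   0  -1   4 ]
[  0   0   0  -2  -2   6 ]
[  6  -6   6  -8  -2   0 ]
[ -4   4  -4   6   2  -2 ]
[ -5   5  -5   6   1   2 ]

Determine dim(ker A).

4

Row reduce to echelon form.
R3 ← R3 + (6)·R1: [0, 0, 0, -8, -8, 24]
R4 ← R4 − (4)·R1: [0, 0, 0, 6, 6, -18]
R5 ← R5 − (5)·R1: [0, 0, 0, 6, 6, -18]
R3 ← R3 − (4)·R2: [0, 0, 0, 0, 0, 0]
R4 ← R4 + (3)·R2: [0, 0, 0, 0, 0, 0]
R5 ← R5 + (3)·R2: [0, 0, 0, 0, 0, 0]
2 nonzero rows, so rank(A) = 2.
A has 6 columns; by rank–nullity, nullity = 6 − 2 = 4.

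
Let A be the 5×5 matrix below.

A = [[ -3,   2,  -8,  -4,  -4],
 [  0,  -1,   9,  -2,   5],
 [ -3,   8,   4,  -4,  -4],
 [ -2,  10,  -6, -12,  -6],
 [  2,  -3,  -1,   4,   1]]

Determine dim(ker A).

1

Row reduce to echelon form.
R3 ← R3 − R1: [0, 6, 12, 0, 0]
R4 ← R4 − (2/3)·R1: [0, 26/3, -2/3, -28/3, -10/3]
R5 ← R5 + (2/3)·R1: [0, -5/3, -19/3, 4/3, -5/3]
R3 ← R3 + (6)·R2: [0, 0, 66, -12, 30]
R4 ← R4 + (26/3)·R2: [0, 0, 232/3, -80/3, 40]
R5 ← R5 − (5/3)·R2: [0, 0, -64/3, 14/3, -10]
R4 ← R4 − (116/99)·R3: [0, 0, 0, -416/33, 160/33]
R5 ← R5 + (32/99)·R3: [0, 0, 0, 26/33, -10/33]
R5 ← R5 + (1/16)·R4: [0, 0, 0, 0, 0]
4 nonzero rows, so rank(A) = 4.
A has 5 columns; by rank–nullity, nullity = 5 − 4 = 1.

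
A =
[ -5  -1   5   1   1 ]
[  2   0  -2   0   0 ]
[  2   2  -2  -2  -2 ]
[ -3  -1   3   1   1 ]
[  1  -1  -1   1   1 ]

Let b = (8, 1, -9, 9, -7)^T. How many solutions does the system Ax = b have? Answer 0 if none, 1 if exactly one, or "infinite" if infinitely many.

Row reduce the augmented matrix [A | b].
R2 ← R2 + (2/5)·R1: [0, -2/5, 0, 2/5, 2/5, 21/5]
R3 ← R3 + (2/5)·R1: [0, 8/5, 0, -8/5, -8/5, -29/5]
R4 ← R4 − (3/5)·R1: [0, -2/5, 0, 2/5, 2/5, 21/5]
R5 ← R5 + (1/5)·R1: [0, -6/5, 0, 6/5, 6/5, -27/5]
R3 ← R3 + (4)·R2: [0, 0, 0, 0, 0, 11]
R4 ← R4 − R2: [0, 0, 0, 0, 0, 0]
R5 ← R5 − (3)·R2: [0, 0, 0, 0, 0, -18]
R5 ← R5 + (18/11)·R3: [0, 0, 0, 0, 0, 0]
The echelon form has 3 nonzero rows; the last pivot sits in the augmented column, so rank(A) = 2 but rank([A|b]) = 3.
Since the ranks differ, the system is inconsistent.
It has no solutions.

0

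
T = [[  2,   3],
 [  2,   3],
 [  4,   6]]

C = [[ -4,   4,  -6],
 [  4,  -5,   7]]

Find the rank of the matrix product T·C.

First compute TC:
[[  4,  -7,   9],
 [  4,  -7,   9],
 [  8, -14,  18]]
Now row reduce the product.
R2 ← R2 − R1: [0, 0, 0]
R3 ← R3 − (2)·R1: [0, 0, 0]
1 nonzero row, so rank(TC) = 1.

1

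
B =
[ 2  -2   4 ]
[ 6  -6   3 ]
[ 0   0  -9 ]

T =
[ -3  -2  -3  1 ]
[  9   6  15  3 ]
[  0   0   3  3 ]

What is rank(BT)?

First compute BT:
[[-24, -16, -24,   8],
 [-72, -48, -99,  -3],
 [  0,   0, -27, -27]]
Now row reduce the product.
R2 ← R2 − (3)·R1: [0, 0, -27, -27]
R3 ← R3 − R2: [0, 0, 0, 0]
2 nonzero rows, so rank(BT) = 2.

2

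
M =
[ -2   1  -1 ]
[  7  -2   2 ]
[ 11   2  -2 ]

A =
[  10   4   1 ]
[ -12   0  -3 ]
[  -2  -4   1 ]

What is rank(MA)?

2

First compute MA:
[[-30,  -4,  -6],
 [ 90,  20,  15],
 [ 90,  52,   3]]
Now row reduce the product.
R2 ← R2 + (3)·R1: [0, 8, -3]
R3 ← R3 + (3)·R1: [0, 40, -15]
R3 ← R3 − (5)·R2: [0, 0, 0]
2 nonzero rows, so rank(MA) = 2.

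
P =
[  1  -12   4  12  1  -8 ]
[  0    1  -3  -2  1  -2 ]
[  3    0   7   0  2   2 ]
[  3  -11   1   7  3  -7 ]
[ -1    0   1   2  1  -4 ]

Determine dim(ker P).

1

Row reduce to echelon form.
R3 ← R3 − (3)·R1: [0, 36, -5, -36, -1, 26]
R4 ← R4 − (3)·R1: [0, 25, -11, -29, 0, 17]
R5 ← R5 + R1: [0, -12, 5, 14, 2, -12]
R3 ← R3 − (36)·R2: [0, 0, 103, 36, -37, 98]
R4 ← R4 − (25)·R2: [0, 0, 64, 21, -25, 67]
R5 ← R5 + (12)·R2: [0, 0, -31, -10, 14, -36]
R4 ← R4 − (64/103)·R3: [0, 0, 0, -141/103, -207/103, 629/103]
R5 ← R5 + (31/103)·R3: [0, 0, 0, 86/103, 295/103, -670/103]
R5 ← R5 + (86/141)·R4: [0, 0, 0, 0, 77/47, -392/141]
5 nonzero rows, so rank(P) = 5.
P has 6 columns; by rank–nullity, nullity = 6 − 5 = 1.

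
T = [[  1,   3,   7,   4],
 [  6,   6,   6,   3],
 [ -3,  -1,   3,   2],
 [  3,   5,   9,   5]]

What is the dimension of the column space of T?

2

Row reduce to echelon form.
R2 ← R2 − (6)·R1: [0, -12, -36, -21]
R3 ← R3 + (3)·R1: [0, 8, 24, 14]
R4 ← R4 − (3)·R1: [0, -4, -12, -7]
R3 ← R3 + (2/3)·R2: [0, 0, 0, 0]
R4 ← R4 − (1/3)·R2: [0, 0, 0, 0]
Echelon form has 2 nonzero rows, so rank(T) = 2.
The column space has dimension equal to the rank: 2.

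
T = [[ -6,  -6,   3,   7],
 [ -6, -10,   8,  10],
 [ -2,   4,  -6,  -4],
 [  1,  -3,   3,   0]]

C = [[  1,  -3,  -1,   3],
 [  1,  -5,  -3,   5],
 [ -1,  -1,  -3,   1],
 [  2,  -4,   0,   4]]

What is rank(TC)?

2

First compute TC:
[[ -1,  17,  15, -17],
 [ -4,  20,  12, -20],
 [  0,   8,   8,  -8],
 [ -5,   9,  -1,  -9]]
Now row reduce the product.
R2 ← R2 − (4)·R1: [0, -48, -48, 48]
R4 ← R4 − (5)·R1: [0, -76, -76, 76]
R3 ← R3 + (1/6)·R2: [0, 0, 0, 0]
R4 ← R4 − (19/12)·R2: [0, 0, 0, 0]
2 nonzero rows, so rank(TC) = 2.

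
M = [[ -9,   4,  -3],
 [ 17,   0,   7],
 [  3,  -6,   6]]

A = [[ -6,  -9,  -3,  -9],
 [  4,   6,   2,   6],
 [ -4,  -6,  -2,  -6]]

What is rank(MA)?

First compute MA:
[[ 82, 123,  41, 123],
 [-130, -195, -65, -195],
 [-66, -99, -33, -99]]
Now row reduce the product.
R2 ← R2 + (65/41)·R1: [0, 0, 0, 0]
R3 ← R3 + (33/41)·R1: [0, 0, 0, 0]
1 nonzero row, so rank(MA) = 1.

1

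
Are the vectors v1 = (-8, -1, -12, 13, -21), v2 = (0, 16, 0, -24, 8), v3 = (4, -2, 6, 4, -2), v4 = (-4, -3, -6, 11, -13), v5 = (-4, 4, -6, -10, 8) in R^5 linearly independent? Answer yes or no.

no

Form the matrix with these vectors as rows and row reduce.
R3 ← R3 + (1/2)·R1: [0, -5/2, 0, 21/2, -25/2]
R4 ← R4 − (1/2)·R1: [0, -5/2, 0, 9/2, -5/2]
R5 ← R5 − (1/2)·R1: [0, 9/2, 0, -33/2, 37/2]
R3 ← R3 + (5/32)·R2: [0, 0, 0, 27/4, -45/4]
R4 ← R4 + (5/32)·R2: [0, 0, 0, 3/4, -5/4]
R5 ← R5 − (9/32)·R2: [0, 0, 0, -39/4, 65/4]
R4 ← R4 − (1/9)·R3: [0, 0, 0, 0, 0]
R5 ← R5 + (13/9)·R3: [0, 0, 0, 0, 0]
3 nonzero rows, so the 5 vectors span a space of dimension 3.
Since 3 < 5, the vectors are linearly dependent.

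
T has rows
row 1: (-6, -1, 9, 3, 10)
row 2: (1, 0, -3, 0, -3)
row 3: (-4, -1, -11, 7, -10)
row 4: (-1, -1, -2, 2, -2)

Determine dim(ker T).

Row reduce to echelon form.
R2 ← R2 + (1/6)·R1: [0, -1/6, -3/2, 1/2, -4/3]
R3 ← R3 − (2/3)·R1: [0, -1/3, -17, 5, -50/3]
R4 ← R4 − (1/6)·R1: [0, -5/6, -7/2, 3/2, -11/3]
R3 ← R3 − (2)·R2: [0, 0, -14, 4, -14]
R4 ← R4 − (5)·R2: [0, 0, 4, -1, 3]
R4 ← R4 + (2/7)·R3: [0, 0, 0, 1/7, -1]
4 nonzero rows, so rank(T) = 4.
T has 5 columns; by rank–nullity, nullity = 5 − 4 = 1.

1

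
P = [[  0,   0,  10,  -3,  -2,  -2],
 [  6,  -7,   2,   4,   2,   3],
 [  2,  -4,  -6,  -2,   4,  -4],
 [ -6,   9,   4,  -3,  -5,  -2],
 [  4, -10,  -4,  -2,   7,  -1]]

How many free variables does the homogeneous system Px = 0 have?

2

Row reduce to echelon form.
Swap R1 ↔ R2
R3 ← R3 − (1/3)·R1: [0, -5/3, -20/3, -10/3, 10/3, -5]
R4 ← R4 + R1: [0, 2, 6, 1, -3, 1]
R5 ← R5 − (2/3)·R1: [0, -16/3, -16/3, -14/3, 17/3, -3]
Swap R2 ↔ R3
R4 ← R4 + (6/5)·R2: [0, 0, -2, -3, 1, -5]
R5 ← R5 − (16/5)·R2: [0, 0, 16, 6, -5, 13]
R4 ← R4 + (1/5)·R3: [0, 0, 0, -18/5, 3/5, -27/5]
R5 ← R5 − (8/5)·R3: [0, 0, 0, 54/5, -9/5, 81/5]
R5 ← R5 + (3)·R4: [0, 0, 0, 0, 0, 0]
4 nonzero rows, so rank(P) = 4.
P has 6 columns; by rank–nullity, nullity = 6 − 4 = 2.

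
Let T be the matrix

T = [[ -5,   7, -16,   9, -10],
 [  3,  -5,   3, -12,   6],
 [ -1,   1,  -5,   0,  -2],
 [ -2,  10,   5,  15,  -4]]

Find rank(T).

3

Row reduce to echelon form.
R2 ← R2 + (3/5)·R1: [0, -4/5, -33/5, -33/5, 0]
R3 ← R3 − (1/5)·R1: [0, -2/5, -9/5, -9/5, 0]
R4 ← R4 − (2/5)·R1: [0, 36/5, 57/5, 57/5, 0]
R3 ← R3 − (1/2)·R2: [0, 0, 3/2, 3/2, 0]
R4 ← R4 + (9)·R2: [0, 0, -48, -48, 0]
R4 ← R4 + (32)·R3: [0, 0, 0, 0, 0]
Echelon form has 3 nonzero rows, so rank(T) = 3.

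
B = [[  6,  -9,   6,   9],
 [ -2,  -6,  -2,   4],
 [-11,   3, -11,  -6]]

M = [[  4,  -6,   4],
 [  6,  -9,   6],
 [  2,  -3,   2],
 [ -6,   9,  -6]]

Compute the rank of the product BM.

1

First compute BM:
[[-72, 108, -72],
 [-72, 108, -72],
 [-12,  18, -12]]
Now row reduce the product.
R2 ← R2 − R1: [0, 0, 0]
R3 ← R3 − (1/6)·R1: [0, 0, 0]
1 nonzero row, so rank(BM) = 1.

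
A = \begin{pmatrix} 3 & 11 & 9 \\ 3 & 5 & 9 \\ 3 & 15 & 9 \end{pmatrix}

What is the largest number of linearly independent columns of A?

2

Row reduce to echelon form.
R2 ← R2 − R1: [0, -6, 0]
R3 ← R3 − R1: [0, 4, 0]
R3 ← R3 + (2/3)·R2: [0, 0, 0]
Echelon form has 2 nonzero rows, so rank(A) = 2.
The rank gives the maximum number of linearly independent columns: 2.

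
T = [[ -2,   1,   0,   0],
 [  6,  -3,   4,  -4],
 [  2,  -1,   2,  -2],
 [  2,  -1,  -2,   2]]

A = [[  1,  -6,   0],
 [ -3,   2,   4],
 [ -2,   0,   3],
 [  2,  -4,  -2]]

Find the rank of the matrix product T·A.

First compute TA:
[[ -5,  14,   4],
 [ -1, -26,   8],
 [ -3,  -6,   6],
 [ 13, -22, -14]]
Now row reduce the product.
R2 ← R2 − (1/5)·R1: [0, -144/5, 36/5]
R3 ← R3 − (3/5)·R1: [0, -72/5, 18/5]
R4 ← R4 + (13/5)·R1: [0, 72/5, -18/5]
R3 ← R3 − (1/2)·R2: [0, 0, 0]
R4 ← R4 + (1/2)·R2: [0, 0, 0]
2 nonzero rows, so rank(TA) = 2.

2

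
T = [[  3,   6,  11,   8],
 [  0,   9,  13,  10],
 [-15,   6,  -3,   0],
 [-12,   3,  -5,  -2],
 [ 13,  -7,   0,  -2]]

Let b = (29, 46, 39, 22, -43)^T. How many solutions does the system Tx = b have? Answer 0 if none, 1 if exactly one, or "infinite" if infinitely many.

Row reduce the augmented matrix [T | b].
R3 ← R3 + (5)·R1: [0, 36, 52, 40, 184]
R4 ← R4 + (4)·R1: [0, 27, 39, 30, 138]
R5 ← R5 − (13/3)·R1: [0, -33, -143/3, -110/3, -506/3]
R3 ← R3 − (4)·R2: [0, 0, 0, 0, 0]
R4 ← R4 − (3)·R2: [0, 0, 0, 0, 0]
R5 ← R5 + (11/3)·R2: [0, 0, 0, 0, 0]
The echelon form has 2 nonzero rows, and every pivot lies in the first 4 columns, so rank(T) = rank([T|b]) = 2.
The system is consistent.
rank = 2 < 4 unknowns, so there are infinitely many solutions.

infinite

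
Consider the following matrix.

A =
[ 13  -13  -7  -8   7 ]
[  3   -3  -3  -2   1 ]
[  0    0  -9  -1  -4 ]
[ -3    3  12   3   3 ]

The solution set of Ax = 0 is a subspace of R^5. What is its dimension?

3

Row reduce to echelon form.
R2 ← R2 − (3/13)·R1: [0, 0, -18/13, -2/13, -8/13]
R4 ← R4 + (3/13)·R1: [0, 0, 135/13, 15/13, 60/13]
R3 ← R3 − (13/2)·R2: [0, 0, 0, 0, 0]
R4 ← R4 + (15/2)·R2: [0, 0, 0, 0, 0]
2 nonzero rows, so rank(A) = 2.
A has 5 columns; by rank–nullity, nullity = 5 − 2 = 3.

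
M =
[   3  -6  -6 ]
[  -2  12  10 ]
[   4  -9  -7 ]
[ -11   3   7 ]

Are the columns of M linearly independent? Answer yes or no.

Row reduce M to echelon form.
R2 ← R2 + (2/3)·R1: [0, 8, 6]
R3 ← R3 − (4/3)·R1: [0, -1, 1]
R4 ← R4 + (11/3)·R1: [0, -19, -15]
R3 ← R3 + (1/8)·R2: [0, 0, 7/4]
R4 ← R4 + (19/8)·R2: [0, 0, -3/4]
R4 ← R4 + (3/7)·R3: [0, 0, 0]
3 pivots among 3 columns.
Every column is a pivot column, so the columns are linearly independent.

yes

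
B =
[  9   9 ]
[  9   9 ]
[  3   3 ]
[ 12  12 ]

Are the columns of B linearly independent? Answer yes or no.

no

Row reduce B to echelon form.
R2 ← R2 − R1: [0, 0]
R3 ← R3 − (1/3)·R1: [0, 0]
R4 ← R4 − (4/3)·R1: [0, 0]
1 pivot among 2 columns.
Only 1 < 2 pivot columns, so the columns are linearly dependent.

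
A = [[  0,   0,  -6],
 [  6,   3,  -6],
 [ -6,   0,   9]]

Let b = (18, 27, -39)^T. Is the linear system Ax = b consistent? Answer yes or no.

yes

Row reduce the augmented matrix [A | b].
Swap R1 ↔ R2
R3 ← R3 + R1: [0, 3, 3, -12]
Swap R2 ↔ R3
The echelon form has 3 nonzero rows, and every pivot lies in the first 3 columns, so rank(A) = rank([A|b]) = 3.
The system is consistent.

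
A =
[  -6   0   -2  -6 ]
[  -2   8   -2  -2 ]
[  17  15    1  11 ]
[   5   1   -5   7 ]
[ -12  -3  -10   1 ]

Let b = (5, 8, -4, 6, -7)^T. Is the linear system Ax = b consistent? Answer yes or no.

Row reduce the augmented matrix [A | b].
R2 ← R2 − (1/3)·R1: [0, 8, -4/3, 0, 19/3]
R3 ← R3 + (17/6)·R1: [0, 15, -14/3, -6, 61/6]
R4 ← R4 + (5/6)·R1: [0, 1, -20/3, 2, 61/6]
R5 ← R5 − (2)·R1: [0, -3, -6, 13, -17]
R3 ← R3 − (15/8)·R2: [0, 0, -13/6, -6, -41/24]
R4 ← R4 − (1/8)·R2: [0, 0, -13/2, 2, 75/8]
R5 ← R5 + (3/8)·R2: [0, 0, -13/2, 13, -117/8]
R4 ← R4 − (3)·R3: [0, 0, 0, 20, 29/2]
R5 ← R5 − (3)·R3: [0, 0, 0, 31, -19/2]
R5 ← R5 − (31/20)·R4: [0, 0, 0, 0, -1279/40]
The echelon form has 5 nonzero rows; the last pivot sits in the augmented column, so rank(A) = 4 but rank([A|b]) = 5.
Since the ranks differ, the system is inconsistent.

no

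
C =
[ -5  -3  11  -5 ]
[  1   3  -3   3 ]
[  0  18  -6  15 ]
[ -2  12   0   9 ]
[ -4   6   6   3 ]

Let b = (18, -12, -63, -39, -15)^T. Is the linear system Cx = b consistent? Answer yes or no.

Row reduce the augmented matrix [C | b].
R2 ← R2 + (1/5)·R1: [0, 12/5, -4/5, 2, -42/5]
R4 ← R4 − (2/5)·R1: [0, 66/5, -22/5, 11, -231/5]
R5 ← R5 − (4/5)·R1: [0, 42/5, -14/5, 7, -147/5]
R3 ← R3 − (15/2)·R2: [0, 0, 0, 0, 0]
R4 ← R4 − (11/2)·R2: [0, 0, 0, 0, 0]
R5 ← R5 − (7/2)·R2: [0, 0, 0, 0, 0]
The echelon form has 2 nonzero rows, and every pivot lies in the first 4 columns, so rank(C) = rank([C|b]) = 2.
The system is consistent.

yes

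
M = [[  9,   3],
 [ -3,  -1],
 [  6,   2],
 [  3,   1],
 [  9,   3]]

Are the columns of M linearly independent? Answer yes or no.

Row reduce M to echelon form.
R2 ← R2 + (1/3)·R1: [0, 0]
R3 ← R3 − (2/3)·R1: [0, 0]
R4 ← R4 − (1/3)·R1: [0, 0]
R5 ← R5 − R1: [0, 0]
1 pivot among 2 columns.
Only 1 < 2 pivot columns, so the columns are linearly dependent.

no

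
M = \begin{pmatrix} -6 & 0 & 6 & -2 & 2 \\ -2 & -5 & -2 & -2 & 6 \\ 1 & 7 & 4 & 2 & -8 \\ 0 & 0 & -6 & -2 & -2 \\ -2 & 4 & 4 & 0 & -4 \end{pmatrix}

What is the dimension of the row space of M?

3

Row reduce to echelon form.
R2 ← R2 − (1/3)·R1: [0, -5, -4, -4/3, 16/3]
R3 ← R3 + (1/6)·R1: [0, 7, 5, 5/3, -23/3]
R5 ← R5 − (1/3)·R1: [0, 4, 2, 2/3, -14/3]
R3 ← R3 + (7/5)·R2: [0, 0, -3/5, -1/5, -1/5]
R5 ← R5 + (4/5)·R2: [0, 0, -6/5, -2/5, -2/5]
R4 ← R4 − (10)·R3: [0, 0, 0, 0, 0]
R5 ← R5 − (2)·R3: [0, 0, 0, 0, 0]
Echelon form has 3 nonzero rows, so rank(M) = 3.
The row space has dimension equal to the rank: 3.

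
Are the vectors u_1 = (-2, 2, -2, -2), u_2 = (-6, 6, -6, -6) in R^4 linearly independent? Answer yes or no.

no

Form the matrix with these vectors as rows and row reduce.
R2 ← R2 − (3)·R1: [0, 0, 0, 0]
1 nonzero row, so the 2 vectors span a space of dimension 1.
Since 1 < 2, the vectors are linearly dependent.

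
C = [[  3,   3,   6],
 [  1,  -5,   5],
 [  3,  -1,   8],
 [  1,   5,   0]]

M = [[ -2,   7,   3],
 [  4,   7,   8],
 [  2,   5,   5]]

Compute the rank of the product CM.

First compute CM:
[[ 18,  72,  63],
 [-12,  -3, -12],
 [  6,  54,  41],
 [ 18,  42,  43]]
Now row reduce the product.
R2 ← R2 + (2/3)·R1: [0, 45, 30]
R3 ← R3 − (1/3)·R1: [0, 30, 20]
R4 ← R4 − R1: [0, -30, -20]
R3 ← R3 − (2/3)·R2: [0, 0, 0]
R4 ← R4 + (2/3)·R2: [0, 0, 0]
2 nonzero rows, so rank(CM) = 2.

2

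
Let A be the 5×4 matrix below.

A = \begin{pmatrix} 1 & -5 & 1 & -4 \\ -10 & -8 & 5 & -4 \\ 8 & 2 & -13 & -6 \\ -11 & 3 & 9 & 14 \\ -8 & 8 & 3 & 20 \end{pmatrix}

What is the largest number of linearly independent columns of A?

Row reduce to echelon form.
R2 ← R2 + (10)·R1: [0, -58, 15, -44]
R3 ← R3 − (8)·R1: [0, 42, -21, 26]
R4 ← R4 + (11)·R1: [0, -52, 20, -30]
R5 ← R5 + (8)·R1: [0, -32, 11, -12]
R3 ← R3 + (21/29)·R2: [0, 0, -294/29, -170/29]
R4 ← R4 − (26/29)·R2: [0, 0, 190/29, 274/29]
R5 ← R5 − (16/29)·R2: [0, 0, 79/29, 356/29]
R4 ← R4 + (95/147)·R3: [0, 0, 0, 832/147]
R5 ← R5 + (79/294)·R3: [0, 0, 0, 1573/147]
R5 ← R5 − (121/64)·R4: [0, 0, 0, 0]
Echelon form has 4 nonzero rows, so rank(A) = 4.
The rank gives the maximum number of linearly independent columns: 4.

4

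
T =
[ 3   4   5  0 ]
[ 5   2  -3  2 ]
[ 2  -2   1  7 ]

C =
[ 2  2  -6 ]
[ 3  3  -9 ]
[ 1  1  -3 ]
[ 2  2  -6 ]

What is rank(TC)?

1

First compute TC:
[[ 23,  23, -69],
 [ 17,  17, -51],
 [ 13,  13, -39]]
Now row reduce the product.
R2 ← R2 − (17/23)·R1: [0, 0, 0]
R3 ← R3 − (13/23)·R1: [0, 0, 0]
1 nonzero row, so rank(TC) = 1.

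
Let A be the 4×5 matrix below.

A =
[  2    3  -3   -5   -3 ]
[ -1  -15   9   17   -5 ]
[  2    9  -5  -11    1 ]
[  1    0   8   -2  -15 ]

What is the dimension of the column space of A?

4

Row reduce to echelon form.
R2 ← R2 + (1/2)·R1: [0, -27/2, 15/2, 29/2, -13/2]
R3 ← R3 − R1: [0, 6, -2, -6, 4]
R4 ← R4 − (1/2)·R1: [0, -3/2, 19/2, 1/2, -27/2]
R3 ← R3 + (4/9)·R2: [0, 0, 4/3, 4/9, 10/9]
R4 ← R4 − (1/9)·R2: [0, 0, 26/3, -10/9, -115/9]
R4 ← R4 − (13/2)·R3: [0, 0, 0, -4, -20]
Echelon form has 4 nonzero rows, so rank(A) = 4.
The column space has dimension equal to the rank: 4.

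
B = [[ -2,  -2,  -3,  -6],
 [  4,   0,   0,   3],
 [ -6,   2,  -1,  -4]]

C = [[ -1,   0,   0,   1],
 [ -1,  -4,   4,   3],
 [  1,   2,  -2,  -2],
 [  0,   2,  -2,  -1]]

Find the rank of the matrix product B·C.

First compute BC:
[[  1, -10,  10,   4],
 [ -4,   6,  -6,   1],
 [  3, -18,  18,   6]]
Now row reduce the product.
R2 ← R2 + (4)·R1: [0, -34, 34, 17]
R3 ← R3 − (3)·R1: [0, 12, -12, -6]
R3 ← R3 + (6/17)·R2: [0, 0, 0, 0]
2 nonzero rows, so rank(BC) = 2.

2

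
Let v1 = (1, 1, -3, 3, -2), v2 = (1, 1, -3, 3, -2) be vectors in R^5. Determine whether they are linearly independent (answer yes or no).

Form the matrix with these vectors as rows and row reduce.
R2 ← R2 − R1: [0, 0, 0, 0, 0]
1 nonzero row, so the 2 vectors span a space of dimension 1.
Since 1 < 2, the vectors are linearly dependent.

no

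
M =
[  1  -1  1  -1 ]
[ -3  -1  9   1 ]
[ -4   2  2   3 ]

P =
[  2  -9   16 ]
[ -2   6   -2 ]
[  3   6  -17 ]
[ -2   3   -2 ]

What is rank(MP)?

First compute MP:
[[  9, -12,   3],
 [ 21,  78, -201],
 [-12,  69, -108]]
Now row reduce the product.
R2 ← R2 − (7/3)·R1: [0, 106, -208]
R3 ← R3 + (4/3)·R1: [0, 53, -104]
R3 ← R3 − (1/2)·R2: [0, 0, 0]
2 nonzero rows, so rank(MP) = 2.

2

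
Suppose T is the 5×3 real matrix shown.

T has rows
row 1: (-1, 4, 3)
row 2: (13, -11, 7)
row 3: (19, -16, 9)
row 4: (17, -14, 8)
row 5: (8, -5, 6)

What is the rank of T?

3

Row reduce to echelon form.
R2 ← R2 + (13)·R1: [0, 41, 46]
R3 ← R3 + (19)·R1: [0, 60, 66]
R4 ← R4 + (17)·R1: [0, 54, 59]
R5 ← R5 + (8)·R1: [0, 27, 30]
R3 ← R3 − (60/41)·R2: [0, 0, -54/41]
R4 ← R4 − (54/41)·R2: [0, 0, -65/41]
R5 ← R5 − (27/41)·R2: [0, 0, -12/41]
R4 ← R4 − (65/54)·R3: [0, 0, 0]
R5 ← R5 − (2/9)·R3: [0, 0, 0]
Echelon form has 3 nonzero rows, so rank(T) = 3.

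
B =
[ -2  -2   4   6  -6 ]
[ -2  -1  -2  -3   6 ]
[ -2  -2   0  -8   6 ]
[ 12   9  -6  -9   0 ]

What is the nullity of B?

2

Row reduce to echelon form.
R2 ← R2 − R1: [0, 1, -6, -9, 12]
R3 ← R3 − R1: [0, 0, -4, -14, 12]
R4 ← R4 + (6)·R1: [0, -3, 18, 27, -36]
R4 ← R4 + (3)·R2: [0, 0, 0, 0, 0]
3 nonzero rows, so rank(B) = 3.
B has 5 columns; by rank–nullity, nullity = 5 − 3 = 2.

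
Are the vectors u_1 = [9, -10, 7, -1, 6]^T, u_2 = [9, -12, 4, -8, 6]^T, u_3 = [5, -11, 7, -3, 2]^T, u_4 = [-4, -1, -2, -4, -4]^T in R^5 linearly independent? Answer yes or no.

yes

Form the matrix with these vectors as rows and row reduce.
R2 ← R2 − R1: [0, -2, -3, -7, 0]
R3 ← R3 − (5/9)·R1: [0, -49/9, 28/9, -22/9, -4/3]
R4 ← R4 + (4/9)·R1: [0, -49/9, 10/9, -40/9, -4/3]
R3 ← R3 − (49/18)·R2: [0, 0, 203/18, 299/18, -4/3]
R4 ← R4 − (49/18)·R2: [0, 0, 167/18, 263/18, -4/3]
R4 ← R4 − (167/203)·R3: [0, 0, 0, 192/203, -48/203]
4 nonzero rows, so the 4 vectors span a space of dimension 4.
Since 4 = 4, the vectors are linearly independent.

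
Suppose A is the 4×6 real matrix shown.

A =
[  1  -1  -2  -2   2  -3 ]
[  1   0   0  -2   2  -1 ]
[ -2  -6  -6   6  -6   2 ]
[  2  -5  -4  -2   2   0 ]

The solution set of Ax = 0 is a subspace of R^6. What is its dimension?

Row reduce to echelon form.
R2 ← R2 − R1: [0, 1, 2, 0, 0, 2]
R3 ← R3 + (2)·R1: [0, -8, -10, 2, -2, -4]
R4 ← R4 − (2)·R1: [0, -3, 0, 2, -2, 6]
R3 ← R3 + (8)·R2: [0, 0, 6, 2, -2, 12]
R4 ← R4 + (3)·R2: [0, 0, 6, 2, -2, 12]
R4 ← R4 − R3: [0, 0, 0, 0, 0, 0]
3 nonzero rows, so rank(A) = 3.
A has 6 columns; by rank–nullity, nullity = 6 − 3 = 3.

3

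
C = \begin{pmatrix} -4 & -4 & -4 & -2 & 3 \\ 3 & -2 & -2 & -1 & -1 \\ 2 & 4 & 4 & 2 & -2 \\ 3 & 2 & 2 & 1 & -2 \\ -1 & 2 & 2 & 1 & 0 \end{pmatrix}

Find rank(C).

Row reduce to echelon form.
R2 ← R2 + (3/4)·R1: [0, -5, -5, -5/2, 5/4]
R3 ← R3 + (1/2)·R1: [0, 2, 2, 1, -1/2]
R4 ← R4 + (3/4)·R1: [0, -1, -1, -1/2, 1/4]
R5 ← R5 − (1/4)·R1: [0, 3, 3, 3/2, -3/4]
R3 ← R3 + (2/5)·R2: [0, 0, 0, 0, 0]
R4 ← R4 − (1/5)·R2: [0, 0, 0, 0, 0]
R5 ← R5 + (3/5)·R2: [0, 0, 0, 0, 0]
Echelon form has 2 nonzero rows, so rank(C) = 2.

2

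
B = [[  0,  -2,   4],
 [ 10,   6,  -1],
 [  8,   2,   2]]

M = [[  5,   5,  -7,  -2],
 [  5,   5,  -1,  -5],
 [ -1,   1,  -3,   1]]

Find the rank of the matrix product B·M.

First compute BM:
[[-14,  -6, -10,  14],
 [ 81,  79, -73, -51],
 [ 48,  52, -64, -24]]
Now row reduce the product.
R2 ← R2 + (81/14)·R1: [0, 310/7, -916/7, 30]
R3 ← R3 + (24/7)·R1: [0, 220/7, -688/7, 24]
R3 ← R3 − (22/31)·R2: [0, 0, -168/31, 84/31]
3 nonzero rows, so rank(BM) = 3.

3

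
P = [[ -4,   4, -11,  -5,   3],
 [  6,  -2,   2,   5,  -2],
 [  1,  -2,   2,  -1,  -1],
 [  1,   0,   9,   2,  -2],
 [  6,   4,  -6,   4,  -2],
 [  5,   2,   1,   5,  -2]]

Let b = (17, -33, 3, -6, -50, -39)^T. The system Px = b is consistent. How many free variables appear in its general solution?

0

Row reduce the augmented matrix [P | b].
R2 ← R2 + (3/2)·R1: [0, 4, -29/2, -5/2, 5/2, -15/2]
R3 ← R3 + (1/4)·R1: [0, -1, -3/4, -9/4, -1/4, 29/4]
R4 ← R4 + (1/4)·R1: [0, 1, 25/4, 3/4, -5/4, -7/4]
R5 ← R5 + (3/2)·R1: [0, 10, -45/2, -7/2, 5/2, -49/2]
R6 ← R6 + (5/4)·R1: [0, 7, -51/4, -5/4, 7/4, -71/4]
R3 ← R3 + (1/4)·R2: [0, 0, -35/8, -23/8, 3/8, 43/8]
R4 ← R4 − (1/4)·R2: [0, 0, 79/8, 11/8, -15/8, 1/8]
R5 ← R5 − (5/2)·R2: [0, 0, 55/4, 11/4, -15/4, -23/4]
R6 ← R6 − (7/4)·R2: [0, 0, 101/8, 25/8, -21/8, -37/8]
R4 ← R4 + (79/35)·R3: [0, 0, 0, -179/35, -36/35, 429/35]
R5 ← R5 + (22/7)·R3: [0, 0, 0, -44/7, -18/7, 78/7]
R6 ← R6 + (101/35)·R3: [0, 0, 0, -181/35, -54/35, 381/35]
R5 ← R5 − (220/179)·R4: [0, 0, 0, 0, -234/179, -702/179]
R6 ← R6 − (181/179)·R4: [0, 0, 0, 0, -90/179, -270/179]
R6 ← R6 − (5/13)·R5: [0, 0, 0, 0, 0, 0]
The echelon form has 5 nonzero rows, and every pivot lies in the first 5 columns, so rank(P) = rank([P|b]) = 5.
The system is consistent.
Free variables = (unknowns) − (rank) = 5 − 5 = 0.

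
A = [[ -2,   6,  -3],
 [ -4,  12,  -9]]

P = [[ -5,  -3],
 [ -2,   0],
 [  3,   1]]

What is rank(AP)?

2

First compute AP:
[[-11,   3],
 [-31,   3]]
Now row reduce the product.
R2 ← R2 − (31/11)·R1: [0, -60/11]
2 nonzero rows, so rank(AP) = 2.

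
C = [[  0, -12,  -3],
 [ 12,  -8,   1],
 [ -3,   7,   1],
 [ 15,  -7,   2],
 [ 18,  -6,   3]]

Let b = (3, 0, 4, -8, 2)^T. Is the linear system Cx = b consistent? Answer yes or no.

Row reduce the augmented matrix [C | b].
Swap R1 ↔ R2
R3 ← R3 + (1/4)·R1: [0, 5, 5/4, 4]
R4 ← R4 − (5/4)·R1: [0, 3, 3/4, -8]
R5 ← R5 − (3/2)·R1: [0, 6, 3/2, 2]
R3 ← R3 + (5/12)·R2: [0, 0, 0, 21/4]
R4 ← R4 + (1/4)·R2: [0, 0, 0, -29/4]
R5 ← R5 + (1/2)·R2: [0, 0, 0, 7/2]
R4 ← R4 + (29/21)·R3: [0, 0, 0, 0]
R5 ← R5 − (2/3)·R3: [0, 0, 0, 0]
The echelon form has 3 nonzero rows; the last pivot sits in the augmented column, so rank(C) = 2 but rank([C|b]) = 3.
Since the ranks differ, the system is inconsistent.

no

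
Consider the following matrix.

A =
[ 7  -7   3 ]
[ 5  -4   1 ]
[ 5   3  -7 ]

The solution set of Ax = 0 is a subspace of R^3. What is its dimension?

1

Row reduce to echelon form.
R2 ← R2 − (5/7)·R1: [0, 1, -8/7]
R3 ← R3 − (5/7)·R1: [0, 8, -64/7]
R3 ← R3 − (8)·R2: [0, 0, 0]
2 nonzero rows, so rank(A) = 2.
A has 3 columns; by rank–nullity, nullity = 3 − 2 = 1.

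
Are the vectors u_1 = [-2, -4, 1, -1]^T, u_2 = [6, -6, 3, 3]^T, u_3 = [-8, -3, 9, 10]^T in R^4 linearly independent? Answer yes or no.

yes

Form the matrix with these vectors as rows and row reduce.
R2 ← R2 + (3)·R1: [0, -18, 6, 0]
R3 ← R3 − (4)·R1: [0, 13, 5, 14]
R3 ← R3 + (13/18)·R2: [0, 0, 28/3, 14]
3 nonzero rows, so the 3 vectors span a space of dimension 3.
Since 3 = 3, the vectors are linearly independent.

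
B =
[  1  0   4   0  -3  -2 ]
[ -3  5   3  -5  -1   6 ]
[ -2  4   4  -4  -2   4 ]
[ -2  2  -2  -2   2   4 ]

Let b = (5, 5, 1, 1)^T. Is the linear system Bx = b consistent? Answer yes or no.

Row reduce the augmented matrix [B | b].
R2 ← R2 + (3)·R1: [0, 5, 15, -5, -10, 0, 20]
R3 ← R3 + (2)·R1: [0, 4, 12, -4, -8, 0, 11]
R4 ← R4 + (2)·R1: [0, 2, 6, -2, -4, 0, 11]
R3 ← R3 − (4/5)·R2: [0, 0, 0, 0, 0, 0, -5]
R4 ← R4 − (2/5)·R2: [0, 0, 0, 0, 0, 0, 3]
R4 ← R4 + (3/5)·R3: [0, 0, 0, 0, 0, 0, 0]
The echelon form has 3 nonzero rows; the last pivot sits in the augmented column, so rank(B) = 2 but rank([B|b]) = 3.
Since the ranks differ, the system is inconsistent.

no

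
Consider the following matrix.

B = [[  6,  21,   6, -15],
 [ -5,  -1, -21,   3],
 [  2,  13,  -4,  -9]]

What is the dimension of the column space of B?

Row reduce to echelon form.
R2 ← R2 + (5/6)·R1: [0, 33/2, -16, -19/2]
R3 ← R3 − (1/3)·R1: [0, 6, -6, -4]
R3 ← R3 − (4/11)·R2: [0, 0, -2/11, -6/11]
Echelon form has 3 nonzero rows, so rank(B) = 3.
The column space has dimension equal to the rank: 3.

3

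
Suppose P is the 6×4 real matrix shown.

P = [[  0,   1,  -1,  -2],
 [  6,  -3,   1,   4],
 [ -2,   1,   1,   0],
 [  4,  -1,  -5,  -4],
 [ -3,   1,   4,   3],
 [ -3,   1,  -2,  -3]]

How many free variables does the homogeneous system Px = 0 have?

Row reduce to echelon form.
Swap R1 ↔ R2
R3 ← R3 + (1/3)·R1: [0, 0, 4/3, 4/3]
R4 ← R4 − (2/3)·R1: [0, 1, -17/3, -20/3]
R5 ← R5 + (1/2)·R1: [0, -1/2, 9/2, 5]
R6 ← R6 + (1/2)·R1: [0, -1/2, -3/2, -1]
R4 ← R4 − R2: [0, 0, -14/3, -14/3]
R5 ← R5 + (1/2)·R2: [0, 0, 4, 4]
R6 ← R6 + (1/2)·R2: [0, 0, -2, -2]
R4 ← R4 + (7/2)·R3: [0, 0, 0, 0]
R5 ← R5 − (3)·R3: [0, 0, 0, 0]
R6 ← R6 + (3/2)·R3: [0, 0, 0, 0]
3 nonzero rows, so rank(P) = 3.
P has 4 columns; by rank–nullity, nullity = 4 − 3 = 1.

1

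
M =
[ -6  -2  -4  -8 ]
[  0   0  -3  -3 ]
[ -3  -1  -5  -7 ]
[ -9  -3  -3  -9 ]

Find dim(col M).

Row reduce to echelon form.
R3 ← R3 − (1/2)·R1: [0, 0, -3, -3]
R4 ← R4 − (3/2)·R1: [0, 0, 3, 3]
R3 ← R3 − R2: [0, 0, 0, 0]
R4 ← R4 + R2: [0, 0, 0, 0]
Echelon form has 2 nonzero rows, so rank(M) = 2.
The column space has dimension equal to the rank: 2.

2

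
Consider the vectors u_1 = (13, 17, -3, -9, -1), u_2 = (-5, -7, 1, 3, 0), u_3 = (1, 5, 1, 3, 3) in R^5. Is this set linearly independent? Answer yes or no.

Form the matrix with these vectors as rows and row reduce.
R2 ← R2 + (5/13)·R1: [0, -6/13, -2/13, -6/13, -5/13]
R3 ← R3 − (1/13)·R1: [0, 48/13, 16/13, 48/13, 40/13]
R3 ← R3 + (8)·R2: [0, 0, 0, 0, 0]
2 nonzero rows, so the 3 vectors span a space of dimension 2.
Since 2 < 3, the vectors are linearly dependent.

no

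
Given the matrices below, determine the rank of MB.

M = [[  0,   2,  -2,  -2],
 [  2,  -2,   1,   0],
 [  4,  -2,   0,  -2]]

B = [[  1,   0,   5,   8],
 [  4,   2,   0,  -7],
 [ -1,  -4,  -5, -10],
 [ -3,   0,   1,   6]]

2

First compute MB:
[[ 16,  12,   8,  -6],
 [ -7,  -8,   5,  20],
 [  2,  -4,  18,  34]]
Now row reduce the product.
R2 ← R2 + (7/16)·R1: [0, -11/4, 17/2, 139/8]
R3 ← R3 − (1/8)·R1: [0, -11/2, 17, 139/4]
R3 ← R3 − (2)·R2: [0, 0, 0, 0]
2 nonzero rows, so rank(MB) = 2.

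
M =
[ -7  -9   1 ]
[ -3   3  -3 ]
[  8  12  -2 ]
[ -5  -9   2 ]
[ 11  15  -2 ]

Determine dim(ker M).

1

Row reduce to echelon form.
R2 ← R2 − (3/7)·R1: [0, 48/7, -24/7]
R3 ← R3 + (8/7)·R1: [0, 12/7, -6/7]
R4 ← R4 − (5/7)·R1: [0, -18/7, 9/7]
R5 ← R5 + (11/7)·R1: [0, 6/7, -3/7]
R3 ← R3 − (1/4)·R2: [0, 0, 0]
R4 ← R4 + (3/8)·R2: [0, 0, 0]
R5 ← R5 − (1/8)·R2: [0, 0, 0]
2 nonzero rows, so rank(M) = 2.
M has 3 columns; by rank–nullity, nullity = 3 − 2 = 1.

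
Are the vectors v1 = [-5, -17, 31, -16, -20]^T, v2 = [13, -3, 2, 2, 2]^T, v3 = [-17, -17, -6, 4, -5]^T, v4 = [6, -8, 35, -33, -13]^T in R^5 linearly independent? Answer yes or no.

yes

Form the matrix with these vectors as rows and row reduce.
R2 ← R2 + (13/5)·R1: [0, -236/5, 413/5, -198/5, -50]
R3 ← R3 − (17/5)·R1: [0, 204/5, -557/5, 292/5, 63]
R4 ← R4 + (6/5)·R1: [0, -142/5, 361/5, -261/5, -37]
R3 ← R3 + (51/59)·R2: [0, 0, -40, 1426/59, 1167/59]
R4 ← R4 − (71/118)·R2: [0, 0, 45/2, -1674/59, -408/59]
R4 ← R4 + (9/16)·R3: [0, 0, 0, -6975/472, 3975/944]
4 nonzero rows, so the 4 vectors span a space of dimension 4.
Since 4 = 4, the vectors are linearly independent.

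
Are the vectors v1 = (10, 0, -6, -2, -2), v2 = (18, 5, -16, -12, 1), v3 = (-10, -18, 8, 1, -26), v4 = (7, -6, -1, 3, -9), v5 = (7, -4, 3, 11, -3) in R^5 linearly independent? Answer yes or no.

Form the matrix with these vectors as rows and row reduce.
R2 ← R2 − (9/5)·R1: [0, 5, -26/5, -42/5, 23/5]
R3 ← R3 + R1: [0, -18, 2, -1, -28]
R4 ← R4 − (7/10)·R1: [0, -6, 16/5, 22/5, -38/5]
R5 ← R5 − (7/10)·R1: [0, -4, 36/5, 62/5, -8/5]
R3 ← R3 + (18/5)·R2: [0, 0, -418/25, -781/25, -286/25]
R4 ← R4 + (6/5)·R2: [0, 0, -76/25, -142/25, -52/25]
R5 ← R5 + (4/5)·R2: [0, 0, 76/25, 142/25, 52/25]
R4 ← R4 − (2/11)·R3: [0, 0, 0, 0, 0]
R5 ← R5 + (2/11)·R3: [0, 0, 0, 0, 0]
3 nonzero rows, so the 5 vectors span a space of dimension 3.
Since 3 < 5, the vectors are linearly dependent.

no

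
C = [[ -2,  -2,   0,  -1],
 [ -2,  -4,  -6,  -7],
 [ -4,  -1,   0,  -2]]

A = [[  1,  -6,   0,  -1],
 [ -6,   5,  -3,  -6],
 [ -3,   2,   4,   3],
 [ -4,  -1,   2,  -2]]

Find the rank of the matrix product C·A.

3

First compute CA:
[[ 14,   3,   4,  16],
 [ 68, -13, -26,  22],
 [ 10,  21,  -1,  14]]
Now row reduce the product.
R2 ← R2 − (34/7)·R1: [0, -193/7, -318/7, -390/7]
R3 ← R3 − (5/7)·R1: [0, 132/7, -27/7, 18/7]
R3 ← R3 + (132/193)·R2: [0, 0, -6741/193, -6858/193]
3 nonzero rows, so rank(CA) = 3.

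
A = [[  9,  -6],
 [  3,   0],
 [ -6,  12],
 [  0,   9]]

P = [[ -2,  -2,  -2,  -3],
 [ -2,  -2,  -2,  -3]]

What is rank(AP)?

First compute AP:
[[ -6,  -6,  -6,  -9],
 [ -6,  -6,  -6,  -9],
 [-12, -12, -12, -18],
 [-18, -18, -18, -27]]
Now row reduce the product.
R2 ← R2 − R1: [0, 0, 0, 0]
R3 ← R3 − (2)·R1: [0, 0, 0, 0]
R4 ← R4 − (3)·R1: [0, 0, 0, 0]
1 nonzero row, so rank(AP) = 1.

1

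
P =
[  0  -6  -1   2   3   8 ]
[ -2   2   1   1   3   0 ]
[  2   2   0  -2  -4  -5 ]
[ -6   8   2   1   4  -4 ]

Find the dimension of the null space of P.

Row reduce to echelon form.
Swap R1 ↔ R2
R3 ← R3 + R1: [0, 4, 1, -1, -1, -5]
R4 ← R4 − (3)·R1: [0, 2, -1, -2, -5, -4]
R3 ← R3 + (2/3)·R2: [0, 0, 1/3, 1/3, 1, 1/3]
R4 ← R4 + (1/3)·R2: [0, 0, -4/3, -4/3, -4, -4/3]
R4 ← R4 + (4)·R3: [0, 0, 0, 0, 0, 0]
3 nonzero rows, so rank(P) = 3.
P has 6 columns; by rank–nullity, nullity = 6 − 3 = 3.

3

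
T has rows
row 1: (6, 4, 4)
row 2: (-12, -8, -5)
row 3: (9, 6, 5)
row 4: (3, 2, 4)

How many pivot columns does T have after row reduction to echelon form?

2

Row reduce to echelon form.
R2 ← R2 + (2)·R1: [0, 0, 3]
R3 ← R3 − (3/2)·R1: [0, 0, -1]
R4 ← R4 − (1/2)·R1: [0, 0, 2]
R3 ← R3 + (1/3)·R2: [0, 0, 0]
R4 ← R4 − (2/3)·R2: [0, 0, 0]
Echelon form has 2 nonzero rows, so rank(T) = 2.
Each nonzero row contributes one pivot column: 2 pivot columns.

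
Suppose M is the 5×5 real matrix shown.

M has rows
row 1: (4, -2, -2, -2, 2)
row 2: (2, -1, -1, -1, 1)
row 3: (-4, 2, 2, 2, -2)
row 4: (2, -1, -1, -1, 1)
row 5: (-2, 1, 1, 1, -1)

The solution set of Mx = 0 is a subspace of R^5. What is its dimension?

4

Row reduce to echelon form.
R2 ← R2 − (1/2)·R1: [0, 0, 0, 0, 0]
R3 ← R3 + R1: [0, 0, 0, 0, 0]
R4 ← R4 − (1/2)·R1: [0, 0, 0, 0, 0]
R5 ← R5 + (1/2)·R1: [0, 0, 0, 0, 0]
1 nonzero row, so rank(M) = 1.
M has 5 columns; by rank–nullity, nullity = 5 − 1 = 4.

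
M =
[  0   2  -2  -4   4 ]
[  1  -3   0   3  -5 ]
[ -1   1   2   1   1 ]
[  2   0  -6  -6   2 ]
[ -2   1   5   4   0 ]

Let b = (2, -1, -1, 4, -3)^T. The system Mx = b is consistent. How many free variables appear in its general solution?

3

Row reduce the augmented matrix [M | b].
Swap R1 ↔ R2
R3 ← R3 + R1: [0, -2, 2, 4, -4, -2]
R4 ← R4 − (2)·R1: [0, 6, -6, -12, 12, 6]
R5 ← R5 + (2)·R1: [0, -5, 5, 10, -10, -5]
R3 ← R3 + R2: [0, 0, 0, 0, 0, 0]
R4 ← R4 − (3)·R2: [0, 0, 0, 0, 0, 0]
R5 ← R5 + (5/2)·R2: [0, 0, 0, 0, 0, 0]
The echelon form has 2 nonzero rows, and every pivot lies in the first 5 columns, so rank(M) = rank([M|b]) = 2.
The system is consistent.
Free variables = (unknowns) − (rank) = 5 − 2 = 3.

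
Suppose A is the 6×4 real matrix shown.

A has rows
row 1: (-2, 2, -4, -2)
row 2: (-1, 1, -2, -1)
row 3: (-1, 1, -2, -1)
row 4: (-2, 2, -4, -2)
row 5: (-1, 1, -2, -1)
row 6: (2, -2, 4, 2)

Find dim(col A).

1

Row reduce to echelon form.
R2 ← R2 − (1/2)·R1: [0, 0, 0, 0]
R3 ← R3 − (1/2)·R1: [0, 0, 0, 0]
R4 ← R4 − R1: [0, 0, 0, 0]
R5 ← R5 − (1/2)·R1: [0, 0, 0, 0]
R6 ← R6 + R1: [0, 0, 0, 0]
Echelon form has 1 nonzero row, so rank(A) = 1.
The column space has dimension equal to the rank: 1.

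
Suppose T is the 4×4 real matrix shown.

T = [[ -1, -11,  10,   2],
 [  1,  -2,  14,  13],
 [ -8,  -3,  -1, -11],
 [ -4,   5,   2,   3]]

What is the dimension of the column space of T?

Row reduce to echelon form.
R2 ← R2 + R1: [0, -13, 24, 15]
R3 ← R3 − (8)·R1: [0, 85, -81, -27]
R4 ← R4 − (4)·R1: [0, 49, -38, -5]
R3 ← R3 + (85/13)·R2: [0, 0, 987/13, 924/13]
R4 ← R4 + (49/13)·R2: [0, 0, 682/13, 670/13]
R4 ← R4 − (682/987)·R3: [0, 0, 0, 114/47]
Echelon form has 4 nonzero rows, so rank(T) = 4.
The column space has dimension equal to the rank: 4.

4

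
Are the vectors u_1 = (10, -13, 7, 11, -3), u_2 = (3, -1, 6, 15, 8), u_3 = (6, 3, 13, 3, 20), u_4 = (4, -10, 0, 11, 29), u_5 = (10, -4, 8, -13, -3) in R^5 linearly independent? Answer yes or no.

yes

Form the matrix with these vectors as rows and row reduce.
R2 ← R2 − (3/10)·R1: [0, 29/10, 39/10, 117/10, 89/10]
R3 ← R3 − (3/5)·R1: [0, 54/5, 44/5, -18/5, 109/5]
R4 ← R4 − (2/5)·R1: [0, -24/5, -14/5, 33/5, 151/5]
R5 ← R5 − R1: [0, 9, 1, -24, 0]
R3 ← R3 − (108/29)·R2: [0, 0, -166/29, -1368/29, -329/29]
R4 ← R4 + (48/29)·R2: [0, 0, 106/29, 753/29, 1303/29]
R5 ← R5 − (90/29)·R2: [0, 0, -322/29, -1749/29, -801/29]
R4 ← R4 + (53/83)·R3: [0, 0, 0, -345/83, 3128/83]
R5 ← R5 − (161/83)·R3: [0, 0, 0, 2589/83, -466/83]
R5 ← R5 + (863/115)·R4: [0, 0, 0, 0, 1386/5]
5 nonzero rows, so the 5 vectors span a space of dimension 5.
Since 5 = 5, the vectors are linearly independent.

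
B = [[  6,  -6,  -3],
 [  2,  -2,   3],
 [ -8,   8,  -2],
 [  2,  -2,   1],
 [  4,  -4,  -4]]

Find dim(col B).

Row reduce to echelon form.
R2 ← R2 − (1/3)·R1: [0, 0, 4]
R3 ← R3 + (4/3)·R1: [0, 0, -6]
R4 ← R4 − (1/3)·R1: [0, 0, 2]
R5 ← R5 − (2/3)·R1: [0, 0, -2]
R3 ← R3 + (3/2)·R2: [0, 0, 0]
R4 ← R4 − (1/2)·R2: [0, 0, 0]
R5 ← R5 + (1/2)·R2: [0, 0, 0]
Echelon form has 2 nonzero rows, so rank(B) = 2.
The column space has dimension equal to the rank: 2.

2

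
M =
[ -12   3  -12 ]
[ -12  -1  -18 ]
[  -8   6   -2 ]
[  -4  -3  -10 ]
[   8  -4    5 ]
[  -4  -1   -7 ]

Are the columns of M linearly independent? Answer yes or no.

no

Row reduce M to echelon form.
R2 ← R2 − R1: [0, -4, -6]
R3 ← R3 − (2/3)·R1: [0, 4, 6]
R4 ← R4 − (1/3)·R1: [0, -4, -6]
R5 ← R5 + (2/3)·R1: [0, -2, -3]
R6 ← R6 − (1/3)·R1: [0, -2, -3]
R3 ← R3 + R2: [0, 0, 0]
R4 ← R4 − R2: [0, 0, 0]
R5 ← R5 − (1/2)·R2: [0, 0, 0]
R6 ← R6 − (1/2)·R2: [0, 0, 0]
2 pivots among 3 columns.
Only 2 < 3 pivot columns, so the columns are linearly dependent.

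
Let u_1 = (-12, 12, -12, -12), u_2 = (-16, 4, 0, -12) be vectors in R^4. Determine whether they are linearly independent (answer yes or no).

yes

Form the matrix with these vectors as rows and row reduce.
R2 ← R2 − (4/3)·R1: [0, -12, 16, 4]
2 nonzero rows, so the 2 vectors span a space of dimension 2.
Since 2 = 2, the vectors are linearly independent.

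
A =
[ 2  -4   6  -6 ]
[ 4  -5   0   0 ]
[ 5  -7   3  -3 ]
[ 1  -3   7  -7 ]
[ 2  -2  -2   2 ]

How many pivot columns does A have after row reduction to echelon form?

Row reduce to echelon form.
R2 ← R2 − (2)·R1: [0, 3, -12, 12]
R3 ← R3 − (5/2)·R1: [0, 3, -12, 12]
R4 ← R4 − (1/2)·R1: [0, -1, 4, -4]
R5 ← R5 − R1: [0, 2, -8, 8]
R3 ← R3 − R2: [0, 0, 0, 0]
R4 ← R4 + (1/3)·R2: [0, 0, 0, 0]
R5 ← R5 − (2/3)·R2: [0, 0, 0, 0]
Echelon form has 2 nonzero rows, so rank(A) = 2.
Each nonzero row contributes one pivot column: 2 pivot columns.

2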